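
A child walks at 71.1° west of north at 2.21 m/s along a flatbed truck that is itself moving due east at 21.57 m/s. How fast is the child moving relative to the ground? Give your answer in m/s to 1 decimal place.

Taking east as x and north as y: flatbed truck velocity = (21.570, 0.000) m/s; child velocity relative to flatbed truck = (-2.091, 0.716) m/s.
Velocity relative to ground = (21.570, 0.000) + (-2.091, 0.716) = (19.479, 0.716) m/s.
Speed = |(19.479, 0.716)| = 19.492 m/s.

19.5 m/s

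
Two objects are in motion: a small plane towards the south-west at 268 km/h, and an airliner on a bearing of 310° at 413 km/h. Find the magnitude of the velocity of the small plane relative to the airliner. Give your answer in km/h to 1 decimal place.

Taking east as x and north as y: small plane velocity = (-189.505, -189.505) km/h; airliner velocity = (-316.376, 265.471) km/h.
Velocity of small plane relative to airliner = (-189.505, -189.505) − (-316.376, 265.471) = (126.872, -454.976) km/h.
Magnitude = |(126.872, -454.976)| = 472.334 km/h.

472.3 km/h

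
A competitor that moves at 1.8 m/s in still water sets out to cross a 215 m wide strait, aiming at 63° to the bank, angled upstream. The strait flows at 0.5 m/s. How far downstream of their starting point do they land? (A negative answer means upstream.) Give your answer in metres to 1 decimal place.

Perpendicular speed = 1.604 m/s; crossing time = 215 / 1.604 = 134.056 s.
Net downstream speed = -0.317 m/s.
Drift = -0.317 × 134.056 = -42.520 m (upstream).

-42.5 m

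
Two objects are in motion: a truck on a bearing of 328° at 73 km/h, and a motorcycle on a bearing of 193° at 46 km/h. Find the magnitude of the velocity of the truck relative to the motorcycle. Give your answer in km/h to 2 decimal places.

110.43 km/h

Taking east as x and north as y: truck velocity = (-38.684, 61.908) km/h; motorcycle velocity = (-10.348, -44.821) km/h.
Velocity of truck relative to motorcycle = (-38.684, 61.908) − (-10.348, -44.821) = (-28.336, 106.729) km/h.
Magnitude = |(-28.336, 106.729)| = 110.426 km/h.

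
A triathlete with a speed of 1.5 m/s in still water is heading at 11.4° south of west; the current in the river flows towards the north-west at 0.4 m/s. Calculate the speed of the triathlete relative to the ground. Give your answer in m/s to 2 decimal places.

1.75 m/s

Taking east as x and north as y: velocity relative to the water = (-1.470, -0.296) m/s; the water relative to ground = (-0.283, 0.283) m/s.
Velocity relative to ground = (-1.470, -0.296) + (-0.283, 0.283) = (-1.753, -0.014) m/s.
Speed = |(-1.753, -0.014)| = 1.753 m/s.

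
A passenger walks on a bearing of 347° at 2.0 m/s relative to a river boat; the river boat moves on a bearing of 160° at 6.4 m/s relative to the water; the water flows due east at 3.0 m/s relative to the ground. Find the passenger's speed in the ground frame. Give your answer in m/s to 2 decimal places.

6.24 m/s

In east/north components (m/s): passenger relative to river boat = (-0.450, 1.949); river boat relative to water = (2.189, -6.014); water relative to ground = (3.000, 0.000).
Sum = (4.739, -4.065) m/s.
Speed = |(4.739, -4.065)| = 6.244 m/s.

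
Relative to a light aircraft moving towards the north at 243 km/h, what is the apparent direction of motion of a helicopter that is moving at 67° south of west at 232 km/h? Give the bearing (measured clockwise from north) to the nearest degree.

191°

Taking east as x and north as y: helicopter velocity = (-90.650, -213.557) km/h; light aircraft velocity = (0.000, 243.000) km/h.
Velocity of helicopter relative to light aircraft = (-90.650, -213.557) − (0.000, 243.000) = (-90.650, -456.557) km/h.
Bearing = atan2(-90.65, -456.56) = 191.23° clockwise from north.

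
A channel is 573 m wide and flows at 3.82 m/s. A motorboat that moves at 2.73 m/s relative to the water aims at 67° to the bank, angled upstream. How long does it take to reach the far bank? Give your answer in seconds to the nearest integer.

228 s

The component of the motorboat's velocity perpendicular to the bank is 2.73 × sin 67° = 2.513 m/s.
The flow acts along the bank and has no component across it.
Time = 573 / 2.513 = 228.016 s.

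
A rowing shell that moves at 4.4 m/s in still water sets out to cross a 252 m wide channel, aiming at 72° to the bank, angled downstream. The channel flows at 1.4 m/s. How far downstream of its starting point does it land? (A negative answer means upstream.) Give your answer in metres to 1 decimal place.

Perpendicular speed = 4.185 m/s; crossing time = 252 / 4.185 = 60.220 s.
Net downstream speed = 2.760 m/s.
Drift = 2.760 × 60.220 = 166.188 m (downstream).

166.2 m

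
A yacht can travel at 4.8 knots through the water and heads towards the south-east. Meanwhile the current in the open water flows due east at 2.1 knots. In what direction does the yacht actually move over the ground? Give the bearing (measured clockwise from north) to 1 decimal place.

121.7°

Taking east as x and north as y: velocity relative to the water = (3.394, -3.394) knots; the water relative to ground = (2.100, 0.000) knots.
Velocity relative to ground = (3.394, -3.394) + (2.100, 0.000) = (5.494, -3.394) knots.
Bearing = atan2(5.49, -3.39) = 121.71° clockwise from north.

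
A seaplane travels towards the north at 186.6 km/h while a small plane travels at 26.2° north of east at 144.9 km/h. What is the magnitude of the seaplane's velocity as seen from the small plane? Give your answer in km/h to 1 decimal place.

178.7 km/h

Taking east as x and north as y: seaplane velocity = (0.000, 186.600) km/h; small plane velocity = (130.013, 63.974) km/h.
Velocity of seaplane relative to small plane = (0.000, 186.600) − (130.013, 63.974) = (-130.013, 122.626) km/h.
Magnitude = |(-130.013, 122.626)| = 178.719 km/h.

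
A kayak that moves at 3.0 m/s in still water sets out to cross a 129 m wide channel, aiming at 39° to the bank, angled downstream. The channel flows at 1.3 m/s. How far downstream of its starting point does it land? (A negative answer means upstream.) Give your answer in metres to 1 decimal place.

Perpendicular speed = 1.888 m/s; crossing time = 129 / 1.888 = 68.328 s.
Net downstream speed = 3.631 m/s.
Drift = 3.631 × 68.328 = 248.128 m (downstream).

248.1 m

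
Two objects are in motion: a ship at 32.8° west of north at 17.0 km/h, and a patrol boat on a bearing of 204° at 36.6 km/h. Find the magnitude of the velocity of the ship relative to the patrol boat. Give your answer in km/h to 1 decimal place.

48.1 km/h

Taking east as x and north as y: ship velocity = (-9.209, 14.290) km/h; patrol boat velocity = (-14.887, -33.436) km/h.
Velocity of ship relative to patrol boat = (-9.209, 14.290) − (-14.887, -33.436) = (5.678, 47.725) km/h.
Magnitude = |(5.678, 47.725)| = 48.062 km/h.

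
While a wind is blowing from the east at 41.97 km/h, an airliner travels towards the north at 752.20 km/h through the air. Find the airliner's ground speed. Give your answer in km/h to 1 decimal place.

Taking east as x and north as y: velocity relative to the air = (0.000, 752.200) km/h; the air relative to ground = (-41.970, 0.000) km/h.
Velocity relative to ground = (0.000, 752.200) + (-41.970, 0.000) = (-41.970, 752.200) km/h.
Speed = |(-41.970, 752.200)| = 753.370 km/h.

753.4 km/h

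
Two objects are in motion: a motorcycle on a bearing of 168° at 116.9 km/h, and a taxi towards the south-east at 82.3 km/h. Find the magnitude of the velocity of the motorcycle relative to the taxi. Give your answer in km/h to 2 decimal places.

65.59 km/h

Taking east as x and north as y: motorcycle velocity = (24.305, -114.345) km/h; taxi velocity = (58.195, -58.195) km/h.
Velocity of motorcycle relative to taxi = (24.305, -114.345) − (58.195, -58.195) = (-33.890, -56.151) km/h.
Magnitude = |(-33.890, -56.151)| = 65.585 km/h.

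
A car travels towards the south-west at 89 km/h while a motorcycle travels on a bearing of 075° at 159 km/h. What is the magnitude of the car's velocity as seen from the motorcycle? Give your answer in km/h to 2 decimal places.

240.23 km/h

Taking east as x and north as y: car velocity = (-62.933, -62.933) km/h; motorcycle velocity = (153.582, 41.152) km/h.
Velocity of car relative to motorcycle = (-62.933, -62.933) − (153.582, 41.152) = (-216.515, -104.085) km/h.
Magnitude = |(-216.515, -104.085)| = 240.234 km/h.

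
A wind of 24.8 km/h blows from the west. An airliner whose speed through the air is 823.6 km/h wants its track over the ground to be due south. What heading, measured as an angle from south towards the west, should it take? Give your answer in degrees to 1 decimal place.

The wind pushes perpendicular to the desired track; the heading must have a component into the wind equal to 24.8 km/h: 823.6 sin θ = 24.8.
sin θ = 0.0301, so θ = 1.726°.

1.7°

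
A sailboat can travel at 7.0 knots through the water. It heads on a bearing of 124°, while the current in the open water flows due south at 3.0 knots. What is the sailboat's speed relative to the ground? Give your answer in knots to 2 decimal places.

9.03 knots

Taking east as x and north as y: velocity relative to the water = (5.803, -3.914) knots; the water relative to ground = (0.000, -3.000) knots.
Velocity relative to ground = (5.803, -3.914) + (0.000, -3.000) = (5.803, -6.914) knots.
Speed = |(5.803, -6.914)| = 9.027 knots.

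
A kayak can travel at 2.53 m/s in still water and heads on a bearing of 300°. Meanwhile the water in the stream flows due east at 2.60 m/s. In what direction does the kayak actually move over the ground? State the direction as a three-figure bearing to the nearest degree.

Taking east as x and north as y: velocity relative to the water = (-2.191, 1.265) m/s; the water relative to ground = (2.600, 0.000) m/s.
Velocity relative to ground = (-2.191, 1.265) + (2.600, 0.000) = (0.409, 1.265) m/s.
Bearing = atan2(0.41, 1.27) = 17.92° clockwise from north.

018°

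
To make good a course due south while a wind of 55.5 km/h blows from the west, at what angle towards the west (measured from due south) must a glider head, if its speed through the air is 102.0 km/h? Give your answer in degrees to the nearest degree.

The wind pushes perpendicular to the desired track; the heading must have a component into the wind equal to 55.5 km/h: 102.0 sin θ = 55.5.
sin θ = 0.5441, so θ = 32.964°.

33°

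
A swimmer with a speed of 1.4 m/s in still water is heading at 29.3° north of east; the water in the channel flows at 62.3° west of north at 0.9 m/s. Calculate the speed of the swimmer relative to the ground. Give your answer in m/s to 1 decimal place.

Taking east as x and north as y: velocity relative to the water = (1.221, 0.685) m/s; the water relative to ground = (-0.797, 0.418) m/s.
Velocity relative to ground = (1.221, 0.685) + (-0.797, 0.418) = (0.424, 1.103) m/s.
Speed = |(0.424, 1.103)| = 1.182 m/s.

1.2 m/s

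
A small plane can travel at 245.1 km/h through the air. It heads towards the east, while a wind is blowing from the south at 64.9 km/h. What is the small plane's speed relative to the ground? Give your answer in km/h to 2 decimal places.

253.55 km/h

Taking east as x and north as y: velocity relative to the air = (245.100, 0.000) km/h; the air relative to ground = (0.000, 64.900) km/h.
Velocity relative to ground = (245.100, 0.000) + (0.000, 64.900) = (245.100, 64.900) km/h.
Speed = |(245.100, 64.900)| = 253.547 km/h.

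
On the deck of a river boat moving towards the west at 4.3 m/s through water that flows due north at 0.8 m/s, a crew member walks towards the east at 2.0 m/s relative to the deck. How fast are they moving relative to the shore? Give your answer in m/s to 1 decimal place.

In east/north components (m/s): crew member relative to river boat = (2.000, 0.000); river boat relative to water = (-4.300, 0.000); water relative to ground = (0.000, 0.800).
Sum = (-2.300, 0.800) m/s.
Speed = |(-2.300, 0.800)| = 2.435 m/s.

2.4 m/s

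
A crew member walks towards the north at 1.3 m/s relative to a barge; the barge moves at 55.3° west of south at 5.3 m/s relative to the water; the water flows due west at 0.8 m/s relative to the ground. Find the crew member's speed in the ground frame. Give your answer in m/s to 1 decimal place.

In east/north components (m/s): crew member relative to barge = (0.000, 1.300); barge relative to water = (-4.357, -3.017); water relative to ground = (-0.800, 0.000).
Sum = (-5.157, -1.717) m/s.
Speed = |(-5.157, -1.717)| = 5.436 m/s.

5.4 m/s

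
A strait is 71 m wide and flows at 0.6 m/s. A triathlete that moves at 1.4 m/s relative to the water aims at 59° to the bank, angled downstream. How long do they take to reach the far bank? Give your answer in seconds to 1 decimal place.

The component of the triathlete's velocity perpendicular to the bank is 1.4 × sin 59° = 1.200 m/s.
Only the cross-stream component determines the crossing time; the current contributes nothing perpendicular to the bank.
Time = 71 / 1.200 = 59.165 s.

59.2 s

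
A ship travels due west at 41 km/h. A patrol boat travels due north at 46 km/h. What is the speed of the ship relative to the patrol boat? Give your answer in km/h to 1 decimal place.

Taking east as x and north as y: ship velocity = (-41.000, 0.000) km/h; patrol boat velocity = (0.000, 46.000) km/h.
Velocity of ship relative to patrol boat = (-41.000, 0.000) − (0.000, 46.000) = (-41.000, -46.000) km/h.
Magnitude = |(-41.000, -46.000)| = 61.620 km/h.

61.6 km/h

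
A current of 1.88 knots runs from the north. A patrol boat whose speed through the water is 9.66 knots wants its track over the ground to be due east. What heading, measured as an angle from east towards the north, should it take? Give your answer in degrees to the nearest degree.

The current pushes perpendicular to the desired track; the heading must have a component into the current equal to 1.88 knots: 9.66 sin θ = 1.88.
sin θ = 0.1946, so θ = 11.222°.

11°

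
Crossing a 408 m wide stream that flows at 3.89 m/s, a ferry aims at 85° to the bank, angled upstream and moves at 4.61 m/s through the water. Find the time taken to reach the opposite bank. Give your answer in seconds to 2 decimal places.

88.84 s

The component of the ferry's velocity perpendicular to the bank is 4.61 × sin 85° = 4.592 m/s.
The current is parallel to the bank, so it does not affect the crossing time.
Time = 408 / 4.592 = 88.841 s.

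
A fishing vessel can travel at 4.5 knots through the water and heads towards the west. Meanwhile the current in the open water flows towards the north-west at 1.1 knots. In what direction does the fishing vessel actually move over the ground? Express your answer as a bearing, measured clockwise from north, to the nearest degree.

Taking east as x and north as y: velocity relative to the water = (-4.500, 0.000) knots; the water relative to ground = (-0.778, 0.778) knots.
Velocity relative to ground = (-4.500, 0.000) + (-0.778, 0.778) = (-5.278, 0.778) knots.
Bearing = atan2(-5.28, 0.78) = 278.38° clockwise from north.

278°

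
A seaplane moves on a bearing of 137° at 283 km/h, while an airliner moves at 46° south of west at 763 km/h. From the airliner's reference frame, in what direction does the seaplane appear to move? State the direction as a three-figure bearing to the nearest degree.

065°

Taking east as x and north as y: seaplane velocity = (193.006, -206.973) km/h; airliner velocity = (-530.024, -548.856) km/h.
Velocity of seaplane relative to airliner = (193.006, -206.973) − (-530.024, -548.856) = (723.030, 341.883) km/h.
Bearing = atan2(723.03, 341.88) = 64.69° clockwise from north.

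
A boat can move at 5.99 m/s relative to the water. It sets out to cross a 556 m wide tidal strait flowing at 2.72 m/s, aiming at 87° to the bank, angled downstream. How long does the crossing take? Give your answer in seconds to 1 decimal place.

92.9 s

The component of the boat's velocity perpendicular to the bank is 5.99 × sin 87° = 5.982 m/s.
The current is parallel to the bank, so it does not affect the crossing time.
Time = 556 / 5.982 = 92.949 s.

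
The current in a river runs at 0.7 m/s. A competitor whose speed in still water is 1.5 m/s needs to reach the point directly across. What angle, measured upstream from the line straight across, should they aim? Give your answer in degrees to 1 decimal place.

27.8°

To cancel the current, the upstream component of the competitor's velocity must equal the flow: 1.5 sin θ = 0.7.
sin θ = 0.7 / 1.5 = 0.4667.
θ = arcsin(0.4667) = 27.818°.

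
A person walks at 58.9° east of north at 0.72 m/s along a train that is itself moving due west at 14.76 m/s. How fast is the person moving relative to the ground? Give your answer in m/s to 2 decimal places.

14.15 m/s

Taking east as x and north as y: train velocity = (-14.760, 0.000) m/s; person velocity relative to train = (0.617, 0.372) m/s.
Velocity relative to ground = (-14.760, 0.000) + (0.617, 0.372) = (-14.143, 0.372) m/s.
Speed = |(-14.143, 0.372)| = 14.148 m/s.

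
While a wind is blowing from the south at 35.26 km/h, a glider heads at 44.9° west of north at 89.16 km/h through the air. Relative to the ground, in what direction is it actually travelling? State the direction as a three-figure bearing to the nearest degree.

Taking east as x and north as y: velocity relative to the air = (-62.936, 63.156) km/h; the air relative to ground = (0.000, 35.260) km/h.
Velocity relative to ground = (-62.936, 63.156) + (0.000, 35.260) = (-62.936, 98.416) km/h.
Bearing = atan2(-62.94, 98.42) = 327.40° clockwise from north.

327°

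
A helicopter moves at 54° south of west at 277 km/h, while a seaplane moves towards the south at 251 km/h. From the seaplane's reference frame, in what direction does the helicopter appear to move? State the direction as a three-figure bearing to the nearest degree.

Taking east as x and north as y: helicopter velocity = (-162.817, -224.098) km/h; seaplane velocity = (0.000, -251.000) km/h.
Velocity of helicopter relative to seaplane = (-162.817, -224.098) − (0.000, -251.000) = (-162.817, 26.902) km/h.
Bearing = atan2(-162.82, 26.90) = 279.38° clockwise from north.

279°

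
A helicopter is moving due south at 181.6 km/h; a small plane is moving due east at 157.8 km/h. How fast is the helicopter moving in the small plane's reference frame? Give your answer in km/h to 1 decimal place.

240.6 km/h

Taking east as x and north as y: helicopter velocity = (0.000, -181.600) km/h; small plane velocity = (157.800, 0.000) km/h.
Velocity of helicopter relative to small plane = (0.000, -181.600) − (157.800, 0.000) = (-157.800, -181.600) km/h.
Magnitude = |(-157.800, -181.600)| = 240.581 km/h.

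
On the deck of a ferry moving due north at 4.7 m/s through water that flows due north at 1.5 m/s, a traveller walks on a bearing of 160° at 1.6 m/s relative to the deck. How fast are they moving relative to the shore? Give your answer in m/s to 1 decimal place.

4.7 m/s

In east/north components (m/s): traveller relative to ferry = (0.547, -1.504); ferry relative to water = (0.000, 4.700); water relative to ground = (0.000, 1.500).
Sum = (0.547, 4.696) m/s.
Speed = |(0.547, 4.696)| = 4.728 m/s.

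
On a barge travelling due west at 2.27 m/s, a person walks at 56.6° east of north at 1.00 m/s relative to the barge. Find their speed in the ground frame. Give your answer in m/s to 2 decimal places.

1.54 m/s

Taking east as x and north as y: barge velocity = (-2.270, 0.000) m/s; person velocity relative to barge = (0.835, 0.550) m/s.
Velocity relative to ground = (-2.270, 0.000) + (0.835, 0.550) = (-1.435, 0.550) m/s.
Speed = |(-1.435, 0.550)| = 1.537 m/s.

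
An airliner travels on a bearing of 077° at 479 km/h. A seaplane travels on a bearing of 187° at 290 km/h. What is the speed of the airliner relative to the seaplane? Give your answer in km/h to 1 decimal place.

639.2 km/h

Taking east as x and north as y: airliner velocity = (466.723, 107.752) km/h; seaplane velocity = (-35.342, -287.838) km/h.
Velocity of airliner relative to seaplane = (466.723, 107.752) − (-35.342, -287.838) = (502.065, 395.590) km/h.
Magnitude = |(502.065, 395.590)| = 639.188 km/h.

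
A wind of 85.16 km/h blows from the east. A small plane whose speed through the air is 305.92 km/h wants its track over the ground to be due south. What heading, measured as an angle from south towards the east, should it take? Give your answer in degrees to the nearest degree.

The wind pushes perpendicular to the desired track; the heading must have a component into the wind equal to 85.16 km/h: 305.92 sin θ = 85.16.
sin θ = 0.2784, so θ = 16.163°.

16°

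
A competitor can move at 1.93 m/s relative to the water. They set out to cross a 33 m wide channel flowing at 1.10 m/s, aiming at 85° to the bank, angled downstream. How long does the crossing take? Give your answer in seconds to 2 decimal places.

The component of the competitor's velocity perpendicular to the bank is 1.93 × sin 85° = 1.923 m/s.
The current is parallel to the bank, so it does not affect the crossing time.
Time = 33 / 1.923 = 17.164 s.

17.16 s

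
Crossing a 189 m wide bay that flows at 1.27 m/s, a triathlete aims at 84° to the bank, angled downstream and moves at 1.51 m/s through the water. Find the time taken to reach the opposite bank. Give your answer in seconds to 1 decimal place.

The component of the triathlete's velocity perpendicular to the bank is 1.51 × sin 84° = 1.502 m/s.
Only the cross-stream component determines the crossing time; the current contributes nothing perpendicular to the bank.
Time = 189 / 1.502 = 125.855 s.

125.9 s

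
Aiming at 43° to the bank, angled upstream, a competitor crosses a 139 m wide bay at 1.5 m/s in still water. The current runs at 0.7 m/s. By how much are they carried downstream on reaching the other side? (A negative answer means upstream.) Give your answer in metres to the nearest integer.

Perpendicular speed = 1.023 m/s; crossing time = 139 / 1.023 = 135.875 s.
Net downstream speed = -0.397 m/s.
Drift = -0.397 × 135.875 = -53.947 m (upstream).

-54 m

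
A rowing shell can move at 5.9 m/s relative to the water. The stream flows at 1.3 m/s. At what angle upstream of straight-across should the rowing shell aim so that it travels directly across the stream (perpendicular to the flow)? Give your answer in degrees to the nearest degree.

13°

To cancel the current, the upstream component of the rowing shell's velocity must equal the flow: 5.9 sin θ = 1.3.
sin θ = 1.3 / 5.9 = 0.2203.
θ = arcsin(0.2203) = 12.729°.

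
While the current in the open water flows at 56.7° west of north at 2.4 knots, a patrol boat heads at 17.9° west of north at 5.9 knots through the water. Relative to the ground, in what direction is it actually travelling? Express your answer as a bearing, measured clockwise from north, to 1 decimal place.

331.1°

Taking east as x and north as y: velocity relative to the water = (-1.813, 5.614) knots; the water relative to ground = (-2.006, 1.318) knots.
Velocity relative to ground = (-1.813, 5.614) + (-2.006, 1.318) = (-3.819, 6.932) knots.
Bearing = atan2(-3.82, 6.93) = 331.15° clockwise from north.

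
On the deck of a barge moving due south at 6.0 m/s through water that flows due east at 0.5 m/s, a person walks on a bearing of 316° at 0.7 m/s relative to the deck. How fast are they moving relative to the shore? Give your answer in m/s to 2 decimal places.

In east/north components (m/s): person relative to barge = (-0.486, 0.504); barge relative to water = (0.000, -6.000); water relative to ground = (0.500, 0.000).
Sum = (0.014, -5.496) m/s.
Speed = |(0.014, -5.496)| = 5.496 m/s.

5.50 m/s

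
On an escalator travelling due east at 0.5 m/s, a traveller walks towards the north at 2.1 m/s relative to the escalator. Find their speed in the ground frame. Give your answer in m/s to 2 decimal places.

Taking east as x and north as y: escalator velocity = (0.500, 0.000) m/s; traveller velocity relative to escalator = (0.000, 2.100) m/s.
Velocity relative to ground = (0.500, 0.000) + (0.000, 2.100) = (0.500, 2.100) m/s.
Speed = |(0.500, 2.100)| = 2.159 m/s.

2.16 m/s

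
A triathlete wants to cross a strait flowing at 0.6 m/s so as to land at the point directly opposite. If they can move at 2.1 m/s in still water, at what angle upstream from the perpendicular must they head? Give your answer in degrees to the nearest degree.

17°

To cancel the current, the upstream component of the triathlete's velocity must equal the flow: 2.1 sin θ = 0.6.
sin θ = 0.6 / 2.1 = 0.2857.
θ = arcsin(0.2857) = 16.602°.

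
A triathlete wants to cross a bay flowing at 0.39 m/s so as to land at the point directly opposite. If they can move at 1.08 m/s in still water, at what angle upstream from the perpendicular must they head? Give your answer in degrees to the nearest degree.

21°

To cancel the current, the upstream component of the triathlete's velocity must equal the flow: 1.08 sin θ = 0.39.
sin θ = 0.39 / 1.08 = 0.3611.
θ = arcsin(0.3611) = 21.168°.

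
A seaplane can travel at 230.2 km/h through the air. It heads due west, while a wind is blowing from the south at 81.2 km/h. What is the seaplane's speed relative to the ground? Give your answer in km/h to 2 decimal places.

Taking east as x and north as y: velocity relative to the air = (-230.200, 0.000) km/h; the air relative to ground = (0.000, 81.200) km/h.
Velocity relative to ground = (-230.200, 0.000) + (0.000, 81.200) = (-230.200, 81.200) km/h.
Speed = |(-230.200, 81.200)| = 244.101 km/h.

244.10 km/h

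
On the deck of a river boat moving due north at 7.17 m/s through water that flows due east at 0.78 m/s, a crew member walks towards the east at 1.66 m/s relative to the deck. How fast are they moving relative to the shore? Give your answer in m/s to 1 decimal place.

In east/north components (m/s): crew member relative to river boat = (1.660, 0.000); river boat relative to water = (0.000, 7.170); water relative to ground = (0.780, 0.000).
Sum = (2.440, 7.170) m/s.
Speed = |(2.440, 7.170)| = 7.574 m/s.

7.6 m/s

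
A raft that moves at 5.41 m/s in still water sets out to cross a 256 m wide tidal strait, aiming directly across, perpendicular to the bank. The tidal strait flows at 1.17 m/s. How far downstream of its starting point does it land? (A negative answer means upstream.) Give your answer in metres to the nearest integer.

Perpendicular speed = 5.410 m/s; crossing time = 256 / 5.410 = 47.320 s.
Net downstream speed = 1.170 m/s.
Drift = 1.170 × 47.320 = 55.364 m (downstream).

55 m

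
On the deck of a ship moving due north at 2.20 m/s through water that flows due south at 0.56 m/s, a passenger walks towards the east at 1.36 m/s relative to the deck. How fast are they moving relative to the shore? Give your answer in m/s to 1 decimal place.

In east/north components (m/s): passenger relative to ship = (1.360, 0.000); ship relative to water = (0.000, 2.200); water relative to ground = (0.000, -0.560).
Sum = (1.360, 1.640) m/s.
Speed = |(1.360, 1.640)| = 2.131 m/s.

2.1 m/s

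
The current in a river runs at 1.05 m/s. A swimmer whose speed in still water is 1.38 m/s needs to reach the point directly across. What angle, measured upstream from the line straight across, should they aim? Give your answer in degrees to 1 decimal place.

To cancel the current, the upstream component of the swimmer's velocity must equal the flow: 1.38 sin θ = 1.05.
sin θ = 1.05 / 1.38 = 0.7609.
θ = arcsin(0.7609) = 49.541°.

49.5°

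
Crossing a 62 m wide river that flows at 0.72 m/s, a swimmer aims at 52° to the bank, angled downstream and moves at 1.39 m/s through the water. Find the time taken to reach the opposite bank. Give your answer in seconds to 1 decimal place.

56.6 s

The component of the swimmer's velocity perpendicular to the bank is 1.39 × sin 52° = 1.095 m/s.
The flow acts along the bank and has no component across it.
Time = 62 / 1.095 = 56.604 s.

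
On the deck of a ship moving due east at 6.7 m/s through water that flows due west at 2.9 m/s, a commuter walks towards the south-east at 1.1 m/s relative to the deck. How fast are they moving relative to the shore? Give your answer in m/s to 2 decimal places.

4.64 m/s

In east/north components (m/s): commuter relative to ship = (0.778, -0.778); ship relative to water = (6.700, 0.000); water relative to ground = (-2.900, 0.000).
Sum = (4.578, -0.778) m/s.
Speed = |(4.578, -0.778)| = 4.643 m/s.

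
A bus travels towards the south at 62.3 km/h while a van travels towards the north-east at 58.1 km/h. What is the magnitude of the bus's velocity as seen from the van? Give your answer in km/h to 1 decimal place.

111.2 km/h

Taking east as x and north as y: bus velocity = (0.000, -62.300) km/h; van velocity = (41.083, 41.083) km/h.
Velocity of bus relative to van = (0.000, -62.300) − (41.083, 41.083) = (-41.083, -103.383) km/h.
Magnitude = |(-41.083, -103.383)| = 111.247 km/h.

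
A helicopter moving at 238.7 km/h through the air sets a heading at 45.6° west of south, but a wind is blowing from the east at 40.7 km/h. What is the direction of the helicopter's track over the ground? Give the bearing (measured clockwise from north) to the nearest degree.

232°

Taking east as x and north as y: velocity relative to the air = (-170.545, -167.010) km/h; the air relative to ground = (-40.700, 0.000) km/h.
Velocity relative to ground = (-170.545, -167.010) + (-40.700, 0.000) = (-211.245, -167.010) km/h.
Bearing = atan2(-211.24, -167.01) = 231.67° clockwise from north.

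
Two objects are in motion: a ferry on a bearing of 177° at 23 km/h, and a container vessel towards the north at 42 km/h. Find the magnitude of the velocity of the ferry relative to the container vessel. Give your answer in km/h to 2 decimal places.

Taking east as x and north as y: ferry velocity = (1.204, -22.968) km/h; container vessel velocity = (0.000, 42.000) km/h.
Velocity of ferry relative to container vessel = (1.204, -22.968) − (0.000, 42.000) = (1.204, -64.968) km/h.
Magnitude = |(1.204, -64.968)| = 64.980 km/h.

64.98 km/h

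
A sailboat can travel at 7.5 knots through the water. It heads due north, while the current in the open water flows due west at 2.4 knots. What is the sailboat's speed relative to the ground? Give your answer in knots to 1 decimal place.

7.9 knots

Taking east as x and north as y: velocity relative to the water = (0.000, 7.500) knots; the water relative to ground = (-2.400, 0.000) knots.
Velocity relative to ground = (0.000, 7.500) + (-2.400, 0.000) = (-2.400, 7.500) knots.
Speed = |(-2.400, 7.500)| = 7.875 knots.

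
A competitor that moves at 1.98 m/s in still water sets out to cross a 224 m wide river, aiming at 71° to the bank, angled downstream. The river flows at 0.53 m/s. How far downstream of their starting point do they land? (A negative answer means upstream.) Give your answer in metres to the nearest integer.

Perpendicular speed = 1.872 m/s; crossing time = 224 / 1.872 = 119.650 s.
Net downstream speed = 1.175 m/s.
Drift = 1.175 × 119.650 = 140.544 m (downstream).

141 m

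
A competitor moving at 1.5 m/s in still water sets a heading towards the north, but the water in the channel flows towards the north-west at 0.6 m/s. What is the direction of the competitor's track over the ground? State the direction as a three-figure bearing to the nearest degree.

348°

Taking east as x and north as y: velocity relative to the water = (0.000, 1.500) m/s; the water relative to ground = (-0.424, 0.424) m/s.
Velocity relative to ground = (0.000, 1.500) + (-0.424, 0.424) = (-0.424, 1.924) m/s.
Bearing = atan2(-0.42, 1.92) = 347.57° clockwise from north.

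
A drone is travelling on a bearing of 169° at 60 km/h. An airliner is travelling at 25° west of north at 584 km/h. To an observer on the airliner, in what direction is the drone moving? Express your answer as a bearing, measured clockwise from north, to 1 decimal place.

156.3°

Taking east as x and north as y: drone velocity = (11.449, -58.898) km/h; airliner velocity = (-246.809, 529.284) km/h.
Velocity of drone relative to airliner = (11.449, -58.898) − (-246.809, 529.284) = (258.258, -588.181) km/h.
Bearing = atan2(258.26, -588.18) = 156.29° clockwise from north.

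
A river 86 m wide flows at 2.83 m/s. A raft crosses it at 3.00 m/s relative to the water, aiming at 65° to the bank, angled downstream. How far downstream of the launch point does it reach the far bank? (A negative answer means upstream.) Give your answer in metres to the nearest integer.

130 m

Perpendicular speed = 2.719 m/s; crossing time = 86 / 2.719 = 31.630 s.
Net downstream speed = 4.098 m/s.
Drift = 4.098 × 31.630 = 129.616 m (downstream).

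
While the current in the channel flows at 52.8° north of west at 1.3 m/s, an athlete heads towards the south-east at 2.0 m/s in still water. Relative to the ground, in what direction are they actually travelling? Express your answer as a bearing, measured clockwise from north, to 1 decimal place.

Taking east as x and north as y: velocity relative to the water = (1.414, -1.414) m/s; the water relative to ground = (-0.786, 1.035) m/s.
Velocity relative to ground = (1.414, -1.414) + (-0.786, 1.035) = (0.628, -0.379) m/s.
Bearing = atan2(0.63, -0.38) = 121.08° clockwise from north.

121.1°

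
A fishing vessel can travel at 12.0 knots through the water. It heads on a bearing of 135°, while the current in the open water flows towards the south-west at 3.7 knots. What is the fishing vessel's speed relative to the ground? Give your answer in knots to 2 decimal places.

12.56 knots

Taking east as x and north as y: velocity relative to the water = (8.485, -8.485) knots; the water relative to ground = (-2.616, -2.616) knots.
Velocity relative to ground = (8.485, -8.485) + (-2.616, -2.616) = (5.869, -11.102) knots.
Speed = |(5.869, -11.102)| = 12.557 knots.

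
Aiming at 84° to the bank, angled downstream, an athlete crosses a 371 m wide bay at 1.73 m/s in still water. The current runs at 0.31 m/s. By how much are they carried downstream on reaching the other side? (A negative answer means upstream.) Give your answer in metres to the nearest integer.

106 m

Perpendicular speed = 1.721 m/s; crossing time = 371 / 1.721 = 215.632 s.
Net downstream speed = 0.491 m/s.
Drift = 0.491 × 215.632 = 105.840 m (downstream).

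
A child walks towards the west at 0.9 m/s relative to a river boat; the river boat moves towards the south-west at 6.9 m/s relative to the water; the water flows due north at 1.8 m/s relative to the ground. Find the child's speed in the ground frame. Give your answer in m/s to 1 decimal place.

6.5 m/s

In east/north components (m/s): child relative to river boat = (-0.900, 0.000); river boat relative to water = (-4.879, -4.879); water relative to ground = (0.000, 1.800).
Sum = (-5.779, -3.079) m/s.
Speed = |(-5.779, -3.079)| = 6.548 m/s.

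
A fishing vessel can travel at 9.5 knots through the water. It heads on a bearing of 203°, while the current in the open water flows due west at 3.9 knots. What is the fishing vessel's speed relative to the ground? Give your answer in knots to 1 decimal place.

11.6 knots

Taking east as x and north as y: velocity relative to the water = (-3.712, -8.745) knots; the water relative to ground = (-3.900, 0.000) knots.
Velocity relative to ground = (-3.712, -8.745) + (-3.900, 0.000) = (-7.612, -8.745) knots.
Speed = |(-7.612, -8.745)| = 11.594 knots.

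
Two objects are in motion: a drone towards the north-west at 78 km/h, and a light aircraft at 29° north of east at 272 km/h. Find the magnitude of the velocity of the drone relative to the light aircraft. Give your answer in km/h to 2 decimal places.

Taking east as x and north as y: drone velocity = (-55.154, 55.154) km/h; light aircraft velocity = (237.897, 131.868) km/h.
Velocity of drone relative to light aircraft = (-55.154, 55.154) − (237.897, 131.868) = (-293.051, -76.714) km/h.
Magnitude = |(-293.051, -76.714)| = 302.925 km/h.

302.93 km/h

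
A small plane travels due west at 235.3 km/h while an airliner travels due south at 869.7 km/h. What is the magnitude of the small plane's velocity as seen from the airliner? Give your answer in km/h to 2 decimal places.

900.97 km/h

Taking east as x and north as y: small plane velocity = (-235.300, 0.000) km/h; airliner velocity = (0.000, -869.700) km/h.
Velocity of small plane relative to airliner = (-235.300, 0.000) − (0.000, -869.700) = (-235.300, 869.700) km/h.
Magnitude = |(-235.300, 869.700)| = 900.968 km/h.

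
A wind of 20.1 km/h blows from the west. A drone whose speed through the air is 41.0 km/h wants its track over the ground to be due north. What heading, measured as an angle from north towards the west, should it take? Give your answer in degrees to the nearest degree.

29°

The wind pushes perpendicular to the desired track; the heading must have a component into the wind equal to 20.1 km/h: 41.0 sin θ = 20.1.
sin θ = 0.4902, so θ = 29.357°.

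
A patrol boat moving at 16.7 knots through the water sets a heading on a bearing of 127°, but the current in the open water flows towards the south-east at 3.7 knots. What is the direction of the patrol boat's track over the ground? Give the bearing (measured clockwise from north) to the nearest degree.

Taking east as x and north as y: velocity relative to the water = (13.337, -10.050) knots; the water relative to ground = (2.616, -2.616) knots.
Velocity relative to ground = (13.337, -10.050) + (2.616, -2.616) = (15.954, -12.667) knots.
Bearing = atan2(15.95, -12.67) = 128.45° clockwise from north.

128°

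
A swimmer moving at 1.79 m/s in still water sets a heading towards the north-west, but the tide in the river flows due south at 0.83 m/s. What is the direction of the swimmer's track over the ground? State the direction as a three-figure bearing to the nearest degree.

289°

Taking east as x and north as y: velocity relative to the water = (-1.266, 1.266) m/s; the water relative to ground = (0.000, -0.830) m/s.
Velocity relative to ground = (-1.266, 1.266) + (0.000, -0.830) = (-1.266, 0.436) m/s.
Bearing = atan2(-1.27, 0.44) = 289.00° clockwise from north.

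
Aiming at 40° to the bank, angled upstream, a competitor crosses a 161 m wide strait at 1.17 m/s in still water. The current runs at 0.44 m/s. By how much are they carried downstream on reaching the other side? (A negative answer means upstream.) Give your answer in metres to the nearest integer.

-98 m

Perpendicular speed = 0.752 m/s; crossing time = 161 / 0.752 = 214.078 s.
Net downstream speed = -0.456 m/s.
Drift = -0.456 × 214.078 = -97.678 m (upstream).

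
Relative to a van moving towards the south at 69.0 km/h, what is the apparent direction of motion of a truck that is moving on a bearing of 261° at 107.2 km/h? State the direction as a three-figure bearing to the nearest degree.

Taking east as x and north as y: truck velocity = (-105.880, -16.770) km/h; van velocity = (0.000, -69.000) km/h.
Velocity of truck relative to van = (-105.880, -16.770) − (0.000, -69.000) = (-105.880, 52.230) km/h.
Bearing = atan2(-105.88, 52.23) = 296.26° clockwise from north.

296°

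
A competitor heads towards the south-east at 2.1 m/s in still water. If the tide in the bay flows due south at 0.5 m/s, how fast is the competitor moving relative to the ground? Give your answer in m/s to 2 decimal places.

Taking east as x and north as y: velocity relative to the water = (1.485, -1.485) m/s; the water relative to ground = (0.000, -0.500) m/s.
Velocity relative to ground = (1.485, -1.485) + (0.000, -0.500) = (1.485, -1.985) m/s.
Speed = |(1.485, -1.985)| = 2.479 m/s.

2.48 m/s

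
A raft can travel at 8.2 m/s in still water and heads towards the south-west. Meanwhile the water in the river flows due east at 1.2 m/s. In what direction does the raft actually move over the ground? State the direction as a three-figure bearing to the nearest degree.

Taking east as x and north as y: velocity relative to the water = (-5.798, -5.798) m/s; the water relative to ground = (1.200, 0.000) m/s.
Velocity relative to ground = (-5.798, -5.798) + (1.200, 0.000) = (-4.598, -5.798) m/s.
Bearing = atan2(-4.60, -5.80) = 218.42° clockwise from north.

218°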